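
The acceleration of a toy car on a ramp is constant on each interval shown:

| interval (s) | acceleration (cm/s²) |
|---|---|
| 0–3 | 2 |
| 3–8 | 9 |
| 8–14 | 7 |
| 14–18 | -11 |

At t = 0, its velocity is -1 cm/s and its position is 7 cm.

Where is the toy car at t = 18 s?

On each constant-a segment, Δv = aΔt and Δx = v₀Δt + ½aΔt²; chain segment to segment.
0–3 s: v starts -1 cm/s; Δx = -1·3 + ½·2·3² = 6 cm; v ends 5 cm/s.
3–8 s: v starts 5 cm/s; Δx = 5·5 + ½·9·5² = 137.5 cm; v ends 50 cm/s.
8–14 s: v starts 50 cm/s; Δx = 50·6 + ½·7·6² = 426 cm; v ends 92 cm/s.
14–18 s: v starts 92 cm/s; Δx = 92·4 + ½·-11·4² = 280 cm; v ends 48 cm/s.
x(18) = 7 + Σ Δx = 856.5 cm.

856.5 cm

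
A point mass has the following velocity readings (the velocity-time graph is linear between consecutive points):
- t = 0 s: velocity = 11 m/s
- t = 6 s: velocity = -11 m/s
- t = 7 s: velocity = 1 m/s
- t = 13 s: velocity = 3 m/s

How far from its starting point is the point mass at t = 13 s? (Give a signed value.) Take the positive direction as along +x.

7 m

Displacement is the signed area under the v-t curve.
0–6 s: ½(11 + -11)(6) = 0 m
6–7 s: ½(-11 + 1)(1) = -5 m
7–13 s: ½(1 + 3)(6) = 12 m
Net displacement = 7 m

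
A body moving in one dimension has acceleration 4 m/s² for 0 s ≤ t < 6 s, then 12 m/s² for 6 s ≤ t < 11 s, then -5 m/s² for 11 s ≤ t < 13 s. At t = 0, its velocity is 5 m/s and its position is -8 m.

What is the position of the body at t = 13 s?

557 m

On each constant-a segment, Δv = aΔt and Δx = v₀Δt + ½aΔt²; chain segment to segment.
0–6 s: v starts 5 m/s; Δx = 5·6 + ½·4·6² = 102 m; v ends 29 m/s.
6–11 s: v starts 29 m/s; Δx = 29·5 + ½·12·5² = 295 m; v ends 89 m/s.
11–13 s: v starts 89 m/s; Δx = 89·2 + ½·-5·2² = 168 m; v ends 79 m/s.
x(13) = -8 + Σ Δx = 557 m.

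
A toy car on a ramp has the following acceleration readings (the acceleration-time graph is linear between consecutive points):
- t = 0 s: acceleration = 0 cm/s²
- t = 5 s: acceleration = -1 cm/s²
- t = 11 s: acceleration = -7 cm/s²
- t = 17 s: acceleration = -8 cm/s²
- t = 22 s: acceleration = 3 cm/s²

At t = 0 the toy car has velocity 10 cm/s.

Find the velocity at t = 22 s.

Δv equals the area under the a-t graph; then v = v₀ + Δv.
0–5 s: ½(0 + -1)(5) = -2.5 cm/s
5–11 s: ½(-1 + -7)(6) = -24 cm/s
11–17 s: ½(-7 + -8)(6) = -45 cm/s
17–22 s: ½(-8 + 3)(5) = -12.5 cm/s
Δv = -84 cm/s, so v(22) = 10 + (-84) = -74 cm/s.

-74 cm/s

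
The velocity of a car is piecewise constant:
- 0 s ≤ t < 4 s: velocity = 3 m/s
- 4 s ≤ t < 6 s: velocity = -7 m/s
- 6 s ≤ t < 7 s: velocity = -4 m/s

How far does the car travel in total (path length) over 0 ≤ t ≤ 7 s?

30 m

Total distance travelled is ∫|v| dt — sum the magnitudes of each area piece.
0–4 s: |3| × 4 = 12 m
4–6 s: |-7| × 2 = 14 m
6–7 s: |-4| × 1 = 4 m
Total distance = 30 m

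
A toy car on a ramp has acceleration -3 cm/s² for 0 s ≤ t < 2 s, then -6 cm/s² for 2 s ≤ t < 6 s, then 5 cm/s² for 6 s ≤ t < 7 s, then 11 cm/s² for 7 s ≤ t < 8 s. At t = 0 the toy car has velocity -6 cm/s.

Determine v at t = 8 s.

-20 cm/s

Δv equals the area under the a-t graph; then v = v₀ + Δv.
0–2 s: -3 × 2 = -6 cm/s
2–6 s: -6 × 4 = -24 cm/s
6–7 s: 5 × 1 = 5 cm/s
7–8 s: 11 × 1 = 11 cm/s
Δv = -14 cm/s, so v(8) = -6 + (-14) = -20 cm/s.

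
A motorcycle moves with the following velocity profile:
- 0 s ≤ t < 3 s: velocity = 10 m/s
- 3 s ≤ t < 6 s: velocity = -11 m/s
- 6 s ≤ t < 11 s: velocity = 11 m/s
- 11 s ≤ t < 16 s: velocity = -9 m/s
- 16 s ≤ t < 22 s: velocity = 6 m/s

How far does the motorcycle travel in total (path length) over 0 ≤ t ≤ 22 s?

Distance (not displacement) is the total path length: add the absolute areas under v-t.
0–3 s: |10| × 3 = 30 m
3–6 s: |-11| × 3 = 33 m
6–11 s: |11| × 5 = 55 m
11–16 s: |-9| × 5 = 45 m
16–22 s: |6| × 6 = 36 m
Total distance = 199 m

199 m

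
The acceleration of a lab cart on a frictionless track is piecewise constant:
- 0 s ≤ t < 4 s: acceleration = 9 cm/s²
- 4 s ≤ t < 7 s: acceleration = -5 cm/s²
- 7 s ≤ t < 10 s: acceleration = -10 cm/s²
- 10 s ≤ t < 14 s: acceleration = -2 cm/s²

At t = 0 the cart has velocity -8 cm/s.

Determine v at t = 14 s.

Δv equals the area under the a-t graph; then v = v₀ + Δv.
0–4 s: 9 × 4 = 36 cm/s
4–7 s: -5 × 3 = -15 cm/s
7–10 s: -10 × 3 = -30 cm/s
10–14 s: -2 × 4 = -8 cm/s
Δv = -17 cm/s, so v(14) = -8 + (-17) = -25 cm/s.

-25 cm/s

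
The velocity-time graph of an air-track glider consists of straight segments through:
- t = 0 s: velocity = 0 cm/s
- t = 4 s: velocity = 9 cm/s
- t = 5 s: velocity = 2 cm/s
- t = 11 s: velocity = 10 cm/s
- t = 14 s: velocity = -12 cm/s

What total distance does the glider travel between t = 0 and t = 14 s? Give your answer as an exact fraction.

1675/22 cm

Total distance travelled is ∫|v| dt — sum the magnitudes of each area piece.
0–4 s: |½(0 + 9)(4)| = 18 cm
4–5 s: |½(9 + 2)(1)| = 5.5 cm
5–11 s: |½(2 + 10)(6)| = 36 cm
11–14 s: v = 0 at t = 136/11 s; triangle areas 75/11 + 108/11 = 183/11 cm
Total distance = 1675/22 cm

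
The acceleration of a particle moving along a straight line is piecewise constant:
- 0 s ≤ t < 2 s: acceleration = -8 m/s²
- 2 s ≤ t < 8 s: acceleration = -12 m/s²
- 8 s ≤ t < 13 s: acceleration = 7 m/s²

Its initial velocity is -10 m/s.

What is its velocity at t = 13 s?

Δv equals the area under the a-t graph; then v = v₀ + Δv.
0–2 s: -8 × 2 = -16 m/s
2–8 s: -12 × 6 = -72 m/s
8–13 s: 7 × 5 = 35 m/s
Δv = -53 m/s, so v(13) = -10 + (-53) = -63 m/s.

-63 m/s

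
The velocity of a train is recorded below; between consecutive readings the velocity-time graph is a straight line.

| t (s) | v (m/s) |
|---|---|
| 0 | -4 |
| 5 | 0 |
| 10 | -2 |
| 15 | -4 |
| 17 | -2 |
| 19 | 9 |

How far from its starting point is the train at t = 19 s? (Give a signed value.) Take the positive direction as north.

Displacement is the signed area under the v-t curve.
0–5 s: ½(-4 + 0)(5) = -10 m
5–10 s: ½(0 + -2)(5) = -5 m
10–15 s: ½(-2 + -4)(5) = -15 m
15–17 s: ½(-4 + -2)(2) = -6 m
17–19 s: ½(-2 + 9)(2) = 7 m
Net displacement = -29 m

-29 m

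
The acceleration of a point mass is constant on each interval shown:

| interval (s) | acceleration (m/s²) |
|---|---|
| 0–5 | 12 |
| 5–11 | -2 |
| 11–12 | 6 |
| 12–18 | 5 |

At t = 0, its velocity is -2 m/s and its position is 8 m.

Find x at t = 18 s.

911 m

On each constant-a segment, Δv = aΔt and Δx = v₀Δt + ½aΔt²; chain segment to segment.
0–5 s: v starts -2 m/s; Δx = -2·5 + ½·12·5² = 140 m; v ends 58 m/s.
5–11 s: v starts 58 m/s; Δx = 58·6 + ½·-2·6² = 312 m; v ends 46 m/s.
11–12 s: v starts 46 m/s; Δx = 46·1 + ½·6·1² = 49 m; v ends 52 m/s.
12–18 s: v starts 52 m/s; Δx = 52·6 + ½·5·6² = 402 m; v ends 82 m/s.
x(18) = 8 + Σ Δx = 911 m.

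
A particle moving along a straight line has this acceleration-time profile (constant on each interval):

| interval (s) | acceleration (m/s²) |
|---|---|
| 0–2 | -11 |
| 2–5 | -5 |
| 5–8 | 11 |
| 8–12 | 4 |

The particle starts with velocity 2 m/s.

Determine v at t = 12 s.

14 m/s

Δv equals the area under the a-t graph; then v = v₀ + Δv.
0–2 s: -11 × 2 = -22 m/s
2–5 s: -5 × 3 = -15 m/s
5–8 s: 11 × 3 = 33 m/s
8–12 s: 4 × 4 = 16 m/s
Δv = 12 m/s, so v(12) = 2 + (12) = 14 m/s.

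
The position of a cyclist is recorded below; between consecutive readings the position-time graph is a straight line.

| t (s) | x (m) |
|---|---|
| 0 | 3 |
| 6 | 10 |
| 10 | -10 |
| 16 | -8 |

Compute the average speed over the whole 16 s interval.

1.8125 m/s

Average speed = (total path length)/(elapsed time); on a piecewise-linear x-t graph the path length is Σ|Δx|.
0–6 s: |Δx| = |10 − 3| = 7 m
6–10 s: |Δx| = |-10 − 10| = 20 m
10–16 s: |Δx| = |-8 − -10| = 2 m
Total path = 29 m; average speed = 29/16 = 1.8125 m/s.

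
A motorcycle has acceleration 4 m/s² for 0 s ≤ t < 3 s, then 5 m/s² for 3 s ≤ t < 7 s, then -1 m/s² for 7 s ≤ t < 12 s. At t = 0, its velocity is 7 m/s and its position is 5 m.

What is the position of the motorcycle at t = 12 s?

On each constant-a segment, Δv = aΔt and Δx = v₀Δt + ½aΔt²; chain segment to segment.
0–3 s: v starts 7 m/s; Δx = 7·3 + ½·4·3² = 39 m; v ends 19 m/s.
3–7 s: v starts 19 m/s; Δx = 19·4 + ½·5·4² = 116 m; v ends 39 m/s.
7–12 s: v starts 39 m/s; Δx = 39·5 + ½·-1·5² = 182.5 m; v ends 34 m/s.
x(12) = 5 + Σ Δx = 342.5 m.

342.5 m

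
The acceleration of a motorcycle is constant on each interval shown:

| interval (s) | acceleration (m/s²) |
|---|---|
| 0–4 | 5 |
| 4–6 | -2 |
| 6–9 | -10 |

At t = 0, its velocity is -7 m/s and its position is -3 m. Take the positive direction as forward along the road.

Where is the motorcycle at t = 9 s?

13 m

On each constant-a segment, Δv = aΔt and Δx = v₀Δt + ½aΔt²; chain segment to segment.
0–4 s: v starts -7 m/s; Δx = -7·4 + ½·5·4² = 12 m; v ends 13 m/s.
4–6 s: v starts 13 m/s; Δx = 13·2 + ½·-2·2² = 22 m; v ends 9 m/s.
6–9 s: v starts 9 m/s; Δx = 9·3 + ½·-10·3² = -18 m; v ends -21 m/s.
x(9) = -3 + Σ Δx = 13 m.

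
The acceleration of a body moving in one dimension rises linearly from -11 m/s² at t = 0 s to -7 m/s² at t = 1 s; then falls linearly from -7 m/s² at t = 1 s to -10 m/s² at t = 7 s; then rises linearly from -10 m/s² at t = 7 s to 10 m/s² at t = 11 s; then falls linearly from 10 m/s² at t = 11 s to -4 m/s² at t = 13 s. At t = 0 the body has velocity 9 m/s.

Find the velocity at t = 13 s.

Δv equals the area under the a-t graph; then v = v₀ + Δv.
0–1 s: ½(-11 + -7)(1) = -9 m/s
1–7 s: ½(-7 + -10)(6) = -51 m/s
7–11 s: ½(-10 + 10)(4) = 0 m/s
11–13 s: ½(10 + -4)(2) = 6 m/s
Δv = -54 m/s, so v(13) = 9 + (-54) = -45 m/s.

-45 m/s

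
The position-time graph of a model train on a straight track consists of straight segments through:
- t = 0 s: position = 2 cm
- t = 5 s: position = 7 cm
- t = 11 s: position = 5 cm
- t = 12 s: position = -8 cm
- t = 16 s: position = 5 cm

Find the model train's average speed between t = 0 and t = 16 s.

Average speed = (total path length)/(elapsed time); on a piecewise-linear x-t graph the path length is Σ|Δx|.
0–5 s: |Δx| = |7 − 2| = 5 cm
5–11 s: |Δx| = |5 − 7| = 2 cm
11–12 s: |Δx| = |-8 − 5| = 13 cm
12–16 s: |Δx| = |5 − -8| = 13 cm
Total path = 33 cm; average speed = 33/16 = 2.0625 cm/s.

2.0625 cm/s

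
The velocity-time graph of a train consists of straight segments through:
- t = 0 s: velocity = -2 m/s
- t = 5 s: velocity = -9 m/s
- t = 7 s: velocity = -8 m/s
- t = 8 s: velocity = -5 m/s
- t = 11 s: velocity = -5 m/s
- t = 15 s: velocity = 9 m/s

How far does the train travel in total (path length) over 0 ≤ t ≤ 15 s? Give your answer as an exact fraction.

568/7 m

Total distance travelled is ∫|v| dt — sum the magnitudes of each area piece.
0–5 s: |½(-2 + -9)(5)| = 27.5 m
5–7 s: |½(-9 + -8)(2)| = 17 m
7–8 s: |½(-8 + -5)(1)| = 6.5 m
8–11 s: |-5| × 3 = 15 m
11–15 s: v = 0 at t = 87/7 s; triangle areas 25/7 + 81/7 = 106/7 m
Total distance = 568/7 m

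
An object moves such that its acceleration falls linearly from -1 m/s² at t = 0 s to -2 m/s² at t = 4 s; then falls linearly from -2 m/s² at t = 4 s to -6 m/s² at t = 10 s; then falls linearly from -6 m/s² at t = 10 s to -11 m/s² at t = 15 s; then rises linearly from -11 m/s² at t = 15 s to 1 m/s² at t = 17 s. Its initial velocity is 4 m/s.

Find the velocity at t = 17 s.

-78.5 m/s

Δv equals the area under the a-t graph; then v = v₀ + Δv.
0–4 s: ½(-1 + -2)(4) = -6 m/s
4–10 s: ½(-2 + -6)(6) = -24 m/s
10–15 s: ½(-6 + -11)(5) = -42.5 m/s
15–17 s: ½(-11 + 1)(2) = -10 m/s
Δv = -82.5 m/s, so v(17) = 4 + (-82.5) = -78.5 m/s.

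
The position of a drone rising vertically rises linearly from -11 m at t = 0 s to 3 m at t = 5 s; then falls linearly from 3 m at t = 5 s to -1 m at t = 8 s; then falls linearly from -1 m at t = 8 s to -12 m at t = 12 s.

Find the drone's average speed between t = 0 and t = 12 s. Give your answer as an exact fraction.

Average speed = (total path length)/(elapsed time); on a piecewise-linear x-t graph the path length is Σ|Δx|.
0–5 s: |Δx| = |3 − -11| = 14 m
5–8 s: |Δx| = |-1 − 3| = 4 m
8–12 s: |Δx| = |-12 − -1| = 11 m
Total path = 29 m; average speed = 29/12 = 29/12 m/s.

29/12 m/s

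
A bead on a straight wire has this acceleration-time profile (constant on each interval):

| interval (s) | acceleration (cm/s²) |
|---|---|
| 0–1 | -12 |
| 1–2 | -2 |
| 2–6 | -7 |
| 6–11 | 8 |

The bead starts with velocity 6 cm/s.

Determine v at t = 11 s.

Δv equals the area under the a-t graph; then v = v₀ + Δv.
0–1 s: -12 × 1 = -12 cm/s
1–2 s: -2 × 1 = -2 cm/s
2–6 s: -7 × 4 = -28 cm/s
6–11 s: 8 × 5 = 40 cm/s
Δv = -2 cm/s, so v(11) = 6 + (-2) = 4 cm/s.

4 cm/s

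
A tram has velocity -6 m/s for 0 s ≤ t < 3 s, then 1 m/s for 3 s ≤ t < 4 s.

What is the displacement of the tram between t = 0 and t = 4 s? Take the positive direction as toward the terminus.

-17 m

Net displacement equals the area under the velocity-time graph (areas below the axis count negative).
0–3 s: -6 × 3 = -18 m
3–4 s: 1 × 1 = 1 m
Net displacement = -17 m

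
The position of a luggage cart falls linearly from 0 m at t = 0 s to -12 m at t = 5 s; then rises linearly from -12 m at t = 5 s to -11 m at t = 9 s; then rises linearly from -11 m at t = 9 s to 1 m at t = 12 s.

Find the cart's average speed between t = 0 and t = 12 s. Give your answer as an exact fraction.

Average speed = (total path length)/(elapsed time); on a piecewise-linear x-t graph the path length is Σ|Δx|.
0–5 s: |Δx| = |-12 − 0| = 12 m
5–9 s: |Δx| = |-11 − -12| = 1 m
9–12 s: |Δx| = |1 − -11| = 12 m
Total path = 25 m; average speed = 25/12 = 25/12 m/s.

25/12 m/s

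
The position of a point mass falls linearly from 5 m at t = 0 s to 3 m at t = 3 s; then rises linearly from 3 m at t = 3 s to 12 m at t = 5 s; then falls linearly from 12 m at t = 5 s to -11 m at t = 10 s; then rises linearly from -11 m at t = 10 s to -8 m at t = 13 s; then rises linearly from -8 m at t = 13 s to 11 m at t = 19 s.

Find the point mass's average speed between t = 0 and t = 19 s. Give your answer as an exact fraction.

Average speed = (total path length)/(elapsed time); on a piecewise-linear x-t graph the path length is Σ|Δx|.
0–3 s: |Δx| = |3 − 5| = 2 m
3–5 s: |Δx| = |12 − 3| = 9 m
5–10 s: |Δx| = |-11 − 12| = 23 m
10–13 s: |Δx| = |-8 − -11| = 3 m
13–19 s: |Δx| = |11 − -8| = 19 m
Total path = 56 m; average speed = 56/19 = 56/19 m/s.

56/19 m/s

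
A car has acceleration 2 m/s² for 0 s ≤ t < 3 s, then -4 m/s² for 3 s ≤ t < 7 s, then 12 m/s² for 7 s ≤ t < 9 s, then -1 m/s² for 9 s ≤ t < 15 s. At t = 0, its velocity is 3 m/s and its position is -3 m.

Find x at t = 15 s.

113 m

On each constant-a segment, Δv = aΔt and Δx = v₀Δt + ½aΔt²; chain segment to segment.
0–3 s: v starts 3 m/s; Δx = 3·3 + ½·2·3² = 18 m; v ends 9 m/s.
3–7 s: v starts 9 m/s; Δx = 9·4 + ½·-4·4² = 4 m; v ends -7 m/s.
7–9 s: v starts -7 m/s; Δx = -7·2 + ½·12·2² = 10 m; v ends 17 m/s.
9–15 s: v starts 17 m/s; Δx = 17·6 + ½·-1·6² = 84 m; v ends 11 m/s.
x(15) = -3 + Σ Δx = 113 m.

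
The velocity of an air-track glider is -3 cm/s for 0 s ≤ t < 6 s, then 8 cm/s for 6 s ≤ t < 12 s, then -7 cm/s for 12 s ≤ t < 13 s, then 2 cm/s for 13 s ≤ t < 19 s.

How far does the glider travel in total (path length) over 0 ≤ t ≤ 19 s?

85 cm

Distance (not displacement) is the total path length: add the absolute areas under v-t.
0–6 s: |-3| × 6 = 18 cm
6–12 s: |8| × 6 = 48 cm
12–13 s: |-7| × 1 = 7 cm
13–19 s: |2| × 6 = 12 cm
Total distance = 85 cm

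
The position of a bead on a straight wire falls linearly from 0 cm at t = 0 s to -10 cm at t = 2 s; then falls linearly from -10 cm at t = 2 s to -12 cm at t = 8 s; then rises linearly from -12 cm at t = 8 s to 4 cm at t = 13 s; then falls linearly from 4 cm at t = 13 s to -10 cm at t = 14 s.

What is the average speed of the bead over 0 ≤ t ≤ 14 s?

Average speed = (total path length)/(elapsed time); on a piecewise-linear x-t graph the path length is Σ|Δx|.
0–2 s: |Δx| = |-10 − 0| = 10 cm
2–8 s: |Δx| = |-12 − -10| = 2 cm
8–13 s: |Δx| = |4 − -12| = 16 cm
13–14 s: |Δx| = |-10 − 4| = 14 cm
Total path = 42 cm; average speed = 42/14 = 3 cm/s.

3 cm/s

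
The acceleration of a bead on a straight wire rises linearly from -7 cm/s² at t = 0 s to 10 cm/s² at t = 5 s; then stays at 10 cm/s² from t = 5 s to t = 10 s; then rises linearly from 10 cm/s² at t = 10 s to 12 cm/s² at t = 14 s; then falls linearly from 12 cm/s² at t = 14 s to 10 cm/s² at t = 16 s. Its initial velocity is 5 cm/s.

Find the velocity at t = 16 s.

128.5 cm/s

Δv equals the area under the a-t graph; then v = v₀ + Δv.
0–5 s: ½(-7 + 10)(5) = 7.5 cm/s
5–10 s: 10 × 5 = 50 cm/s
10–14 s: ½(10 + 12)(4) = 44 cm/s
14–16 s: ½(12 + 10)(2) = 22 cm/s
Δv = 123.5 cm/s, so v(16) = 5 + (123.5) = 128.5 cm/s.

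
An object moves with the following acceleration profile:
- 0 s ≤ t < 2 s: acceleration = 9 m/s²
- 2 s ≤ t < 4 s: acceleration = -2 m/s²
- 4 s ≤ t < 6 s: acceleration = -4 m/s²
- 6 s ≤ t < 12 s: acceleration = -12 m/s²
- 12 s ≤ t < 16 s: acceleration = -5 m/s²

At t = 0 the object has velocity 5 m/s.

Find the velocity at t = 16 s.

Δv equals the area under the a-t graph; then v = v₀ + Δv.
0–2 s: 9 × 2 = 18 m/s
2–4 s: -2 × 2 = -4 m/s
4–6 s: -4 × 2 = -8 m/s
6–12 s: -12 × 6 = -72 m/s
12–16 s: -5 × 4 = -20 m/s
Δv = -86 m/s, so v(16) = 5 + (-86) = -81 m/s.

-81 m/s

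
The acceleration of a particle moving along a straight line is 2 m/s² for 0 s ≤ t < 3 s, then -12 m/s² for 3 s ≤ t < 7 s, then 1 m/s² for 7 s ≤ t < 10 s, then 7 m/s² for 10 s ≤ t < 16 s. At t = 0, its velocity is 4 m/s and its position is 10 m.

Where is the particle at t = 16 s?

On each constant-a segment, Δv = aΔt and Δx = v₀Δt + ½aΔt²; chain segment to segment.
0–3 s: v starts 4 m/s; Δx = 4·3 + ½·2·3² = 21 m; v ends 10 m/s.
3–7 s: v starts 10 m/s; Δx = 10·4 + ½·-12·4² = -56 m; v ends -38 m/s.
7–10 s: v starts -38 m/s; Δx = -38·3 + ½·1·3² = -109.5 m; v ends -35 m/s.
10–16 s: v starts -35 m/s; Δx = -35·6 + ½·7·6² = -84 m; v ends 7 m/s.
x(16) = 10 + Σ Δx = -218.5 m.

-218.5 m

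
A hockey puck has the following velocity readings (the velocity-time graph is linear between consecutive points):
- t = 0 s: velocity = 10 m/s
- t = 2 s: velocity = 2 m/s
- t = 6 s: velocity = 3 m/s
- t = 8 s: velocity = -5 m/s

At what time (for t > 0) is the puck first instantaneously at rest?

v changes sign on 6–8 s (from 3 to -5); the graph is linear there, so v = 0 at t = 6 + (-3)·(8 − 6)/(-5 − 3) = 6.75 s.

t = 6.75 s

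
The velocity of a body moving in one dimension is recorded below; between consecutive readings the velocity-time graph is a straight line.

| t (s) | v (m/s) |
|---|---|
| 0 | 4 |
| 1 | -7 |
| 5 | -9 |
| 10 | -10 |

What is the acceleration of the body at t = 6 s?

Acceleration is the slope of the v-t graph on 5–10 s: (-10 − -9)/(10 − 5) = -0.2 m/s².

-0.2 m/s²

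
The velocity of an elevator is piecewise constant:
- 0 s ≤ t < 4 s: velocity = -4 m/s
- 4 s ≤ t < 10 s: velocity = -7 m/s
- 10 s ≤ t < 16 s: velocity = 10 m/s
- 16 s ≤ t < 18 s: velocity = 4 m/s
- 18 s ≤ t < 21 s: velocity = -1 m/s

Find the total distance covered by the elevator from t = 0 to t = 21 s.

129 m

Distance (not displacement) is the total path length: add the absolute areas under v-t.
0–4 s: |-4| × 4 = 16 m
4–10 s: |-7| × 6 = 42 m
10–16 s: |10| × 6 = 60 m
16–18 s: |4| × 2 = 8 m
18–21 s: |-1| × 3 = 3 m
Total distance = 129 m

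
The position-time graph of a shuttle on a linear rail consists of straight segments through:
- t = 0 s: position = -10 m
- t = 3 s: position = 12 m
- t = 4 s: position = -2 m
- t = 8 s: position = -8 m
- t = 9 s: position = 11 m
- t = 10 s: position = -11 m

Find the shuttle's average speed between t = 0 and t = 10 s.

8.3 m/s

Average speed = (total path length)/(elapsed time); on a piecewise-linear x-t graph the path length is Σ|Δx|.
0–3 s: |Δx| = |12 − -10| = 22 m
3–4 s: |Δx| = |-2 − 12| = 14 m
4–8 s: |Δx| = |-8 − -2| = 6 m
8–9 s: |Δx| = |11 − -8| = 19 m
9–10 s: |Δx| = |-11 − 11| = 22 m
Total path = 83 m; average speed = 83/10 = 8.3 m/s.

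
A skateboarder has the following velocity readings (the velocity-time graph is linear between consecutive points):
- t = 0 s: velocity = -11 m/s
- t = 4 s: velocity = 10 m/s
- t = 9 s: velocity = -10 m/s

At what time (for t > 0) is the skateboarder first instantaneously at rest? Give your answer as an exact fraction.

t = 44/21 s

v changes sign on 0–4 s (from -11 to 10); the graph is linear there, so v = 0 at t = 0 + (11)·(4 − 0)/(10 − -11) = 44/21 s.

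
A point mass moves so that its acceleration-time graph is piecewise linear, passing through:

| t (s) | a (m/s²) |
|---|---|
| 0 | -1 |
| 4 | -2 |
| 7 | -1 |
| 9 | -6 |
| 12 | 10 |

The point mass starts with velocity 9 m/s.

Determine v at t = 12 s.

Δv equals the area under the a-t graph; then v = v₀ + Δv.
0–4 s: ½(-1 + -2)(4) = -6 m/s
4–7 s: ½(-2 + -1)(3) = -4.5 m/s
7–9 s: ½(-1 + -6)(2) = -7 m/s
9–12 s: ½(-6 + 10)(3) = 6 m/s
Δv = -11.5 m/s, so v(12) = 9 + (-11.5) = -2.5 m/s.

-2.5 m/s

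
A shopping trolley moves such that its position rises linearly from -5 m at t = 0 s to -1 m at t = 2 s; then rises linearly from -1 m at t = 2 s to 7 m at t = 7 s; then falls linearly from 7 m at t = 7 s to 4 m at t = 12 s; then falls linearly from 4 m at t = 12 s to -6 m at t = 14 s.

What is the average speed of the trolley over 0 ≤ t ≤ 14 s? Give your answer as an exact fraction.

Average speed = (total path length)/(elapsed time); on a piecewise-linear x-t graph the path length is Σ|Δx|.
0–2 s: |Δx| = |-1 − -5| = 4 m
2–7 s: |Δx| = |7 − -1| = 8 m
7–12 s: |Δx| = |4 − 7| = 3 m
12–14 s: |Δx| = |-6 − 4| = 10 m
Total path = 25 m; average speed = 25/14 = 25/14 m/s.

25/14 m/s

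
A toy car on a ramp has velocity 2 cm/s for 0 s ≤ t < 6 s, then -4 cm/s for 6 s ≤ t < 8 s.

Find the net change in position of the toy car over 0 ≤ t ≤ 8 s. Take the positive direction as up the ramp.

4 cm

Net displacement equals the area under the velocity-time graph (areas below the axis count negative).
0–6 s: 2 × 6 = 12 cm
6–8 s: -4 × 2 = -8 cm
Net displacement = 4 cm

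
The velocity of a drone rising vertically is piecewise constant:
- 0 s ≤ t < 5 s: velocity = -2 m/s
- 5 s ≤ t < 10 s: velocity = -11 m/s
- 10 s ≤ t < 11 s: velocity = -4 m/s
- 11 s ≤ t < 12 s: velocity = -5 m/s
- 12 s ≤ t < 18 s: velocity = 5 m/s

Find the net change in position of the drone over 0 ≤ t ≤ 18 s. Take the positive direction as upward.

Displacement is the signed area under the v-t curve.
0–5 s: -2 × 5 = -10 m
5–10 s: -11 × 5 = -55 m
10–11 s: -4 × 1 = -4 m
11–12 s: -5 × 1 = -5 m
12–18 s: 5 × 6 = 30 m
Net displacement = -44 m

-44 m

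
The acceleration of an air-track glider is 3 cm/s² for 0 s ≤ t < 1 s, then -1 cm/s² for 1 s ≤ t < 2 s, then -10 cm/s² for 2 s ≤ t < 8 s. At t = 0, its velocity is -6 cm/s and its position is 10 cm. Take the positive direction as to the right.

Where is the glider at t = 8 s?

On each constant-a segment, Δv = aΔt and Δx = v₀Δt + ½aΔt²; chain segment to segment.
0–1 s: v starts -6 cm/s; Δx = -6·1 + ½·3·1² = -4.5 cm; v ends -3 cm/s.
1–2 s: v starts -3 cm/s; Δx = -3·1 + ½·-1·1² = -3.5 cm; v ends -4 cm/s.
2–8 s: v starts -4 cm/s; Δx = -4·6 + ½·-10·6² = -204 cm; v ends -64 cm/s.
x(8) = 10 + Σ Δx = -202 cm.

-202 cm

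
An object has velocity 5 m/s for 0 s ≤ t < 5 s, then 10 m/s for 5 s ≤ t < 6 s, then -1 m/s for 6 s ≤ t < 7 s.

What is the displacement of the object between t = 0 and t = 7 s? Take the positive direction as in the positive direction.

34 m

Net displacement equals the area under the velocity-time graph (areas below the axis count negative).
0–5 s: 5 × 5 = 25 m
5–6 s: 10 × 1 = 10 m
6–7 s: -1 × 1 = -1 m
Net displacement = 34 m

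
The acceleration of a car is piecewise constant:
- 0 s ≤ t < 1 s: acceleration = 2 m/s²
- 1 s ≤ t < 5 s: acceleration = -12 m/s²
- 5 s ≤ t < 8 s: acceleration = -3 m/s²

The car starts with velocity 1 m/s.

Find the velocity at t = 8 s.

Δv equals the area under the a-t graph; then v = v₀ + Δv.
0–1 s: 2 × 1 = 2 m/s
1–5 s: -12 × 4 = -48 m/s
5–8 s: -3 × 3 = -9 m/s
Δv = -55 m/s, so v(8) = 1 + (-55) = -54 m/s.

-54 m/s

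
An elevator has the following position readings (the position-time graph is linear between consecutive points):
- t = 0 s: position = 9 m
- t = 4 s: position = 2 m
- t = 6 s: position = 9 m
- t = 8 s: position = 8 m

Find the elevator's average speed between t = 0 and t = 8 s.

1.875 m/s

Average speed = (total path length)/(elapsed time); on a piecewise-linear x-t graph the path length is Σ|Δx|.
0–4 s: |Δx| = |2 − 9| = 7 m
4–6 s: |Δx| = |9 − 2| = 7 m
6–8 s: |Δx| = |8 − 9| = 1 m
Total path = 15 m; average speed = 15/8 = 1.875 m/s.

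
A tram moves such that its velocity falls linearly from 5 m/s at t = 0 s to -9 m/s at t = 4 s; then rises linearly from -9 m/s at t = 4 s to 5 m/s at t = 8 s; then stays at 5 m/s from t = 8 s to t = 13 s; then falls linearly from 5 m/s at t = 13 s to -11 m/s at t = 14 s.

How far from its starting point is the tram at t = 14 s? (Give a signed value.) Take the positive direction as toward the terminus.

Net displacement equals the area under the velocity-time graph (areas below the axis count negative).
0–4 s: ½(5 + -9)(4) = -8 m
4–8 s: ½(-9 + 5)(4) = -8 m
8–13 s: 5 × 5 = 25 m
13–14 s: ½(5 + -11)(1) = -3 m
Net displacement = 6 m

6 m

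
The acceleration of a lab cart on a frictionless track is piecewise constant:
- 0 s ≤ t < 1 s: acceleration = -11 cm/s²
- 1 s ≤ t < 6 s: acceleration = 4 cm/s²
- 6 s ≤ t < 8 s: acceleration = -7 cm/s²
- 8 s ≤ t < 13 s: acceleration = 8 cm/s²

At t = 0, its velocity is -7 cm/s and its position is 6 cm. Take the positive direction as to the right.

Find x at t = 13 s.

-16.5 cm

On each constant-a segment, Δv = aΔt and Δx = v₀Δt + ½aΔt²; chain segment to segment.
0–1 s: v starts -7 cm/s; Δx = -7·1 + ½·-11·1² = -12.5 cm; v ends -18 cm/s.
1–6 s: v starts -18 cm/s; Δx = -18·5 + ½·4·5² = -40 cm; v ends 2 cm/s.
6–8 s: v starts 2 cm/s; Δx = 2·2 + ½·-7·2² = -10 cm; v ends -12 cm/s.
8–13 s: v starts -12 cm/s; Δx = -12·5 + ½·8·5² = 40 cm; v ends 28 cm/s.
x(13) = 6 + Σ Δx = -16.5 cm.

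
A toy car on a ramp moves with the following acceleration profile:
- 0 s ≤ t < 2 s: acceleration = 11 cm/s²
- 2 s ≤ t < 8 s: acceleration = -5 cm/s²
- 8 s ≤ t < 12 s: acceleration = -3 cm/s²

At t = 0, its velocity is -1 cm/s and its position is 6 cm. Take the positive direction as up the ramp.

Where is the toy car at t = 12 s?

On each constant-a segment, Δv = aΔt and Δx = v₀Δt + ½aΔt²; chain segment to segment.
0–2 s: v starts -1 cm/s; Δx = -1·2 + ½·11·2² = 20 cm; v ends 21 cm/s.
2–8 s: v starts 21 cm/s; Δx = 21·6 + ½·-5·6² = 36 cm; v ends -9 cm/s.
8–12 s: v starts -9 cm/s; Δx = -9·4 + ½·-3·4² = -60 cm; v ends -21 cm/s.
x(12) = 6 + Σ Δx = 2 cm.

2 cm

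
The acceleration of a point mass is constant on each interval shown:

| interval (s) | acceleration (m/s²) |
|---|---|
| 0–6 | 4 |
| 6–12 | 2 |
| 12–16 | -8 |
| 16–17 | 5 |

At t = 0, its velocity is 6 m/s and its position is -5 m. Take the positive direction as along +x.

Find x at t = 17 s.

435.5 m

On each constant-a segment, Δv = aΔt and Δx = v₀Δt + ½aΔt²; chain segment to segment.
0–6 s: v starts 6 m/s; Δx = 6·6 + ½·4·6² = 108 m; v ends 30 m/s.
6–12 s: v starts 30 m/s; Δx = 30·6 + ½·2·6² = 216 m; v ends 42 m/s.
12–16 s: v starts 42 m/s; Δx = 42·4 + ½·-8·4² = 104 m; v ends 10 m/s.
16–17 s: v starts 10 m/s; Δx = 10·1 + ½·5·1² = 12.5 m; v ends 15 m/s.
x(17) = -5 + Σ Δx = 435.5 m.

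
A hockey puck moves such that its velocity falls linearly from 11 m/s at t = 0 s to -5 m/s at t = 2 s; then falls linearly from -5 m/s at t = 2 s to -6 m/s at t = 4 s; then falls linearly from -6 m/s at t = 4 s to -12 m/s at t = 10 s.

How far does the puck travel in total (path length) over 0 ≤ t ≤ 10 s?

74.125 m

Distance (not displacement) is the total path length: add the absolute areas under v-t.
0–2 s: v = 0 at t = 1.375 s; triangle areas 7.5625 + 1.5625 = 9.125 m
2–4 s: |½(-5 + -6)(2)| = 11 m
4–10 s: |½(-6 + -12)(6)| = 54 m
Total distance = 74.125 m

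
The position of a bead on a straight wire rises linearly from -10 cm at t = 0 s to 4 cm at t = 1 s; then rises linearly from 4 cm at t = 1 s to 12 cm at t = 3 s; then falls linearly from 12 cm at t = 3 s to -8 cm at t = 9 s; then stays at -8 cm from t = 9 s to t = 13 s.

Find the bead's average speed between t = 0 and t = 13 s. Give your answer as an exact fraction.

42/13 cm/s

Average speed = (total path length)/(elapsed time); on a piecewise-linear x-t graph the path length is Σ|Δx|.
0–1 s: |Δx| = |4 − -10| = 14 cm
1–3 s: |Δx| = |12 − 4| = 8 cm
3–9 s: |Δx| = |-8 − 12| = 20 cm
9–13 s: |Δx| = |-8 − -8| = 0 cm
Total path = 42 cm; average speed = 42/13 = 42/13 cm/s.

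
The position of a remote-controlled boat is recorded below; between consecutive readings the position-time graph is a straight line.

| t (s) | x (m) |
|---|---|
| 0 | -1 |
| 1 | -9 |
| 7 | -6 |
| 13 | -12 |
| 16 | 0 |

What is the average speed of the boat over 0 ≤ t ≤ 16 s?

1.8125 m/s

Average speed = (total path length)/(elapsed time); on a piecewise-linear x-t graph the path length is Σ|Δx|.
0–1 s: |Δx| = |-9 − -1| = 8 m
1–7 s: |Δx| = |-6 − -9| = 3 m
7–13 s: |Δx| = |-12 − -6| = 6 m
13–16 s: |Δx| = |0 − -12| = 12 m
Total path = 29 m; average speed = 29/16 = 1.8125 m/s.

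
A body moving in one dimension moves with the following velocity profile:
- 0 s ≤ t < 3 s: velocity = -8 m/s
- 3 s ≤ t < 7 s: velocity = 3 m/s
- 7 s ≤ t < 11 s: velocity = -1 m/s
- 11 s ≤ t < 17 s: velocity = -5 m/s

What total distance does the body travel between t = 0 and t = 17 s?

70 m

Distance (not displacement) is the total path length: add the absolute areas under v-t.
0–3 s: |-8| × 3 = 24 m
3–7 s: |3| × 4 = 12 m
7–11 s: |-1| × 4 = 4 m
11–17 s: |-5| × 6 = 30 m
Total distance = 70 m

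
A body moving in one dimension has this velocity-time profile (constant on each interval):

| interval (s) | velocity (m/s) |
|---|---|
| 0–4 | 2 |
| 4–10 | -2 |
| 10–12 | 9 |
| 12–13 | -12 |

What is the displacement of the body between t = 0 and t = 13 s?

2 m

Net displacement equals the area under the velocity-time graph (areas below the axis count negative).
0–4 s: 2 × 4 = 8 m
4–10 s: -2 × 6 = -12 m
10–12 s: 9 × 2 = 18 m
12–13 s: -12 × 1 = -12 m
Net displacement = 2 m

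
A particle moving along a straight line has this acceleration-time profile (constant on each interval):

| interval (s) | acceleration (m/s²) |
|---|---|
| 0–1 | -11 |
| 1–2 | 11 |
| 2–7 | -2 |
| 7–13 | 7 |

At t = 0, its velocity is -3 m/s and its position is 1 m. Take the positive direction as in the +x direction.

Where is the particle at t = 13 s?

-8 m

On each constant-a segment, Δv = aΔt and Δx = v₀Δt + ½aΔt²; chain segment to segment.
0–1 s: v starts -3 m/s; Δx = -3·1 + ½·-11·1² = -8.5 m; v ends -14 m/s.
1–2 s: v starts -14 m/s; Δx = -14·1 + ½·11·1² = -8.5 m; v ends -3 m/s.
2–7 s: v starts -3 m/s; Δx = -3·5 + ½·-2·5² = -40 m; v ends -13 m/s.
7–13 s: v starts -13 m/s; Δx = -13·6 + ½·7·6² = 48 m; v ends 29 m/s.
x(13) = 1 + Σ Δx = -8 m.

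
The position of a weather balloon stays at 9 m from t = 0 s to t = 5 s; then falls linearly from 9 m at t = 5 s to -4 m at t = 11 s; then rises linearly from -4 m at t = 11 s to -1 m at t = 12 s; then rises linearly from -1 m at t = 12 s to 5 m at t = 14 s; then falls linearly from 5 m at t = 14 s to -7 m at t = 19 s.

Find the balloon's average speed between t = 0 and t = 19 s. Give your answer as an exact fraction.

Average speed = (total path length)/(elapsed time); on a piecewise-linear x-t graph the path length is Σ|Δx|.
0–5 s: |Δx| = |9 − 9| = 0 m
5–11 s: |Δx| = |-4 − 9| = 13 m
11–12 s: |Δx| = |-1 − -4| = 3 m
12–14 s: |Δx| = |5 − -1| = 6 m
14–19 s: |Δx| = |-7 − 5| = 12 m
Total path = 34 m; average speed = 34/19 = 34/19 m/s.

34/19 m/s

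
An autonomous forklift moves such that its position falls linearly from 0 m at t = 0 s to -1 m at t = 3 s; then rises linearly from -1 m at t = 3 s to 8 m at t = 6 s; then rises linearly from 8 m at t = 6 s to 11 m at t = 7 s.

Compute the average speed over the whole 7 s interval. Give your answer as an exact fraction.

Average speed = (total path length)/(elapsed time); on a piecewise-linear x-t graph the path length is Σ|Δx|.
0–3 s: |Δx| = |-1 − 0| = 1 m
3–6 s: |Δx| = |8 − -1| = 9 m
6–7 s: |Δx| = |11 − 8| = 3 m
Total path = 13 m; average speed = 13/7 = 13/7 m/s.

13/7 m/s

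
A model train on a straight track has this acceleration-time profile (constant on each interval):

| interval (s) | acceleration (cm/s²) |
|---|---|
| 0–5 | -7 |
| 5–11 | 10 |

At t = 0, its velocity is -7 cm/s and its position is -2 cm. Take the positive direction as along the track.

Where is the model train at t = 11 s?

On each constant-a segment, Δv = aΔt and Δx = v₀Δt + ½aΔt²; chain segment to segment.
0–5 s: v starts -7 cm/s; Δx = -7·5 + ½·-7·5² = -122.5 cm; v ends -42 cm/s.
5–11 s: v starts -42 cm/s; Δx = -42·6 + ½·10·6² = -72 cm; v ends 18 cm/s.
x(11) = -2 + Σ Δx = -196.5 cm.

-196.5 cm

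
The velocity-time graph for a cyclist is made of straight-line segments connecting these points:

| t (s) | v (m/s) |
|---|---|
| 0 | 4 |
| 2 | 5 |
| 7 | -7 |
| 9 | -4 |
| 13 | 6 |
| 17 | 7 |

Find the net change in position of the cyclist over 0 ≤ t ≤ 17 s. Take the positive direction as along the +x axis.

Displacement is the signed area under the v-t curve.
0–2 s: ½(4 + 5)(2) = 9 m
2–7 s: ½(5 + -7)(5) = -5 m
7–9 s: ½(-7 + -4)(2) = -11 m
9–13 s: ½(-4 + 6)(4) = 4 m
13–17 s: ½(6 + 7)(4) = 26 m
Net displacement = 23 m

23 m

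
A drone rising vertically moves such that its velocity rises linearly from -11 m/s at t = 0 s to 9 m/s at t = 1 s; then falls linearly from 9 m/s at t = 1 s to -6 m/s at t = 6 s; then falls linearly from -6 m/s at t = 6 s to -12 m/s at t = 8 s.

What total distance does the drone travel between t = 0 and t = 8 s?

42.55 m

Total distance travelled is ∫|v| dt — sum the magnitudes of each area piece.
0–1 s: v = 0 at t = 0.55 s; triangle areas 3.025 + 2.025 = 5.05 m
1–6 s: v = 0 at t = 4 s; triangle areas 13.5 + 6 = 19.5 m
6–8 s: |½(-6 + -12)(2)| = 18 m
Total distance = 42.55 m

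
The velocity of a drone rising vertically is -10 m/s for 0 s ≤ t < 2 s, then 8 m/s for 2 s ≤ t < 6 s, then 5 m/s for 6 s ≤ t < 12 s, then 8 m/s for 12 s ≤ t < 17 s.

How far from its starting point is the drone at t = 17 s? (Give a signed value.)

82 m

Net displacement equals the area under the velocity-time graph (areas below the axis count negative).
0–2 s: -10 × 2 = -20 m
2–6 s: 8 × 4 = 32 m
6–12 s: 5 × 6 = 30 m
12–17 s: 8 × 5 = 40 m
Net displacement = 82 m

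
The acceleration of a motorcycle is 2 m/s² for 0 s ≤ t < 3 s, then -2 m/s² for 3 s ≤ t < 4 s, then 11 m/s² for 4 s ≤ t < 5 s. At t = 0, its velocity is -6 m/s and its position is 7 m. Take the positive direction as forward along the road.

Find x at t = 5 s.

0.5 m

On each constant-a segment, Δv = aΔt and Δx = v₀Δt + ½aΔt²; chain segment to segment.
0–3 s: v starts -6 m/s; Δx = -6·3 + ½·2·3² = -9 m; v ends 0 m/s.
3–4 s: v starts 0 m/s; Δx = 0·1 + ½·-2·1² = -1 m; v ends -2 m/s.
4–5 s: v starts -2 m/s; Δx = -2·1 + ½·11·1² = 3.5 m; v ends 9 m/s.
x(5) = 7 + Σ Δx = 0.5 m.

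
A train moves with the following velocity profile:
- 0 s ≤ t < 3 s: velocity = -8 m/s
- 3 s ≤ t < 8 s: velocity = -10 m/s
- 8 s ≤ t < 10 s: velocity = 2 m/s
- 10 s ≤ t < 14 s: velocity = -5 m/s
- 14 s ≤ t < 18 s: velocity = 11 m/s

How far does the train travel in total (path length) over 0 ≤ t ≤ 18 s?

Total distance travelled is ∫|v| dt — sum the magnitudes of each area piece.
0–3 s: |-8| × 3 = 24 m
3–8 s: |-10| × 5 = 50 m
8–10 s: |2| × 2 = 4 m
10–14 s: |-5| × 4 = 20 m
14–18 s: |11| × 4 = 44 m
Total distance = 142 m

142 m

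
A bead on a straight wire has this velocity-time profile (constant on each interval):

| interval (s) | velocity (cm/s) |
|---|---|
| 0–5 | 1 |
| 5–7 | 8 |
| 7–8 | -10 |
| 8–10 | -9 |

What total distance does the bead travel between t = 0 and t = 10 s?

49 cm

Distance (not displacement) is the total path length: add the absolute areas under v-t.
0–5 s: |1| × 5 = 5 cm
5–7 s: |8| × 2 = 16 cm
7–8 s: |-10| × 1 = 10 cm
8–10 s: |-9| × 2 = 18 cm
Total distance = 49 cm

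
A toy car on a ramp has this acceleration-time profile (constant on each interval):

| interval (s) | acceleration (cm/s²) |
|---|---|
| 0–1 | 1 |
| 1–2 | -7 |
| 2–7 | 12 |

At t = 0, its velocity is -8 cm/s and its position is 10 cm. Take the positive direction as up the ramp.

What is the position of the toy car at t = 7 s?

On each constant-a segment, Δv = aΔt and Δx = v₀Δt + ½aΔt²; chain segment to segment.
0–1 s: v starts -8 cm/s; Δx = -8·1 + ½·1·1² = -7.5 cm; v ends -7 cm/s.
1–2 s: v starts -7 cm/s; Δx = -7·1 + ½·-7·1² = -10.5 cm; v ends -14 cm/s.
2–7 s: v starts -14 cm/s; Δx = -14·5 + ½·12·5² = 80 cm; v ends 46 cm/s.
x(7) = 10 + Σ Δx = 72 cm.

72 cm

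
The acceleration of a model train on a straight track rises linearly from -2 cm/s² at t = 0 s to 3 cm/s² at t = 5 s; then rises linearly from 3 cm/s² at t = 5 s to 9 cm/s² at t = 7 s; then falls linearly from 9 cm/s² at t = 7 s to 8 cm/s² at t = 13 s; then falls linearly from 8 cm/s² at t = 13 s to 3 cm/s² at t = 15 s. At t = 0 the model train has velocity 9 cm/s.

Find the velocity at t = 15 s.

85.5 cm/s

Δv equals the area under the a-t graph; then v = v₀ + Δv.
0–5 s: ½(-2 + 3)(5) = 2.5 cm/s
5–7 s: ½(3 + 9)(2) = 12 cm/s
7–13 s: ½(9 + 8)(6) = 51 cm/s
13–15 s: ½(8 + 3)(2) = 11 cm/s
Δv = 76.5 cm/s, so v(15) = 9 + (76.5) = 85.5 cm/s.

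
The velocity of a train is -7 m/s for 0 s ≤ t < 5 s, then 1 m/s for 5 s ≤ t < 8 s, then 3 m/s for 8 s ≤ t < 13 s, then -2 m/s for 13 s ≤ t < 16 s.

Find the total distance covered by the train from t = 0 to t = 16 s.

Total distance travelled is ∫|v| dt — sum the magnitudes of each area piece.
0–5 s: |-7| × 5 = 35 m
5–8 s: |1| × 3 = 3 m
8–13 s: |3| × 5 = 15 m
13–16 s: |-2| × 3 = 6 m
Total distance = 59 m

59 m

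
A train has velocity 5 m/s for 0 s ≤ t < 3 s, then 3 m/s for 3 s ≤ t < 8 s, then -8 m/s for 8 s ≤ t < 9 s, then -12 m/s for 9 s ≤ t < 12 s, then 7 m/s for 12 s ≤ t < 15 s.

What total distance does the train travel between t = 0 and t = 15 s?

95 m

Distance (not displacement) is the total path length: add the absolute areas under v-t.
0–3 s: |5| × 3 = 15 m
3–8 s: |3| × 5 = 15 m
8–9 s: |-8| × 1 = 8 m
9–12 s: |-12| × 3 = 36 m
12–15 s: |7| × 3 = 21 m
Total distance = 95 m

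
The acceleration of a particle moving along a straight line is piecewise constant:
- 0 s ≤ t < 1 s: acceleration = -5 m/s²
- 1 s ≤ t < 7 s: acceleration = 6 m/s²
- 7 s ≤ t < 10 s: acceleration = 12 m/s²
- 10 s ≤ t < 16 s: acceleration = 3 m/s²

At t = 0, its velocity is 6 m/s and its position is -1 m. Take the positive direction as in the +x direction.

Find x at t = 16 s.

773.5 m

On each constant-a segment, Δv = aΔt and Δx = v₀Δt + ½aΔt²; chain segment to segment.
0–1 s: v starts 6 m/s; Δx = 6·1 + ½·-5·1² = 3.5 m; v ends 1 m/s.
1–7 s: v starts 1 m/s; Δx = 1·6 + ½·6·6² = 114 m; v ends 37 m/s.
7–10 s: v starts 37 m/s; Δx = 37·3 + ½·12·3² = 165 m; v ends 73 m/s.
10–16 s: v starts 73 m/s; Δx = 73·6 + ½·3·6² = 492 m; v ends 91 m/s.
x(16) = -1 + Σ Δx = 773.5 m.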